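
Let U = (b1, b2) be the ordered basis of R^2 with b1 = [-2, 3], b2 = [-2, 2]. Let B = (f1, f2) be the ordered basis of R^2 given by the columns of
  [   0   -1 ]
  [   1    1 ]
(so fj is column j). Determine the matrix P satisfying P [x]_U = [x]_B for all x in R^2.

[[1, 0], [2, 2]]

Take x = bj: its U-coordinates are the j-th standard unit vector, so P e_j — column j of P — equals [bj]_B.
b1 = f1 + 2f2, giving column 1 = [1, 2]; repeating for each j gives P = [[1, 0], [2, 2]].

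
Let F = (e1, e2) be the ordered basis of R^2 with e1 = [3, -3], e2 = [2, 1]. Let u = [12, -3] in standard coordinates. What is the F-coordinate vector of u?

[2, 3]

We seek scalars with c_1 e1 + c_2 e2 = u; equivalently solve M c = u where the columns of M are e1, e2.
System: 3c_1 + 2c_2 = 12, -3c_1 + c_2 = -3; solving gives c_1 = 2, c_2 = 3.
Check: 2e1 + 3e2 = [12, -3].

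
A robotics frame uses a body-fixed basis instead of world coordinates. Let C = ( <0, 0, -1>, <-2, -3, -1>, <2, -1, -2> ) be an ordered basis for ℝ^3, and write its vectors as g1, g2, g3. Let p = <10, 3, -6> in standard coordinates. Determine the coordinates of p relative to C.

<2, -2, 3>

Write p = c_1 g1 + ... + c_3 g3 and solve for the c_i.
Solving this 3x3 system gives c = (2, -2, 3).
Check: 2g1 - 2g2 + 3g3 = <10, 3, -6>.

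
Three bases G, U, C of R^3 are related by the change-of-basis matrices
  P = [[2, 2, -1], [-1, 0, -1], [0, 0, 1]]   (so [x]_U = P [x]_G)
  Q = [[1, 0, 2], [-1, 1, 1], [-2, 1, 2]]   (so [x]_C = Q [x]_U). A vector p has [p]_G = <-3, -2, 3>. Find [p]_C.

Apply P to get U-coordinates <-13, 0, 3>, then Q to get C-coordinates.
The result is [p]_C = <-7, 16, 32>.

<-7, 16, 32>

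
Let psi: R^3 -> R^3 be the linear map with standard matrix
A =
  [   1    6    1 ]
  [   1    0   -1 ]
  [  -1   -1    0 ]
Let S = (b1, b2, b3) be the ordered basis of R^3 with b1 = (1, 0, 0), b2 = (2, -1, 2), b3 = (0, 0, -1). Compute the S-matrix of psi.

Let P have columns b1, ..., b3. Then [psi]_S = P^(-1) A P.
Here det P = 1, so P^(-1) is integer; computing A P first and then P^(-1)(A P) gives [[3, -2, 1], [-1, 0, -1], [-1, 1, -2]].

[[3, -2, 1], [-1, 0, -1], [-1, 1, -2]]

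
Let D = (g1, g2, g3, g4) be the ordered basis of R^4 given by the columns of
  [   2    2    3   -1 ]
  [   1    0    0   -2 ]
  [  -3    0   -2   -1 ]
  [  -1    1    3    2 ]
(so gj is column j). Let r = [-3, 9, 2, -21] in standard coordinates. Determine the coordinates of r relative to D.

[3, 0, -4, -3]

[r]_D is the unique c with M c = r, where M has columns g1, ..., g4.
Gaussian elimination on [M | r] yields c = (3, 0, -4, -3).
Check: 3g1 + 0·g2 - 4g3 - 3g4 = [-3, 9, 2, -21].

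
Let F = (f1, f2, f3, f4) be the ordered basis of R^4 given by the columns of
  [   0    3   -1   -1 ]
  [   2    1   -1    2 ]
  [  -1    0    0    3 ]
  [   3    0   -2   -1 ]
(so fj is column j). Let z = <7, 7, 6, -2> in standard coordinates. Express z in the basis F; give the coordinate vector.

We seek scalars with c_1 f1 + ... + c_4 f4 = z; equivalently solve M c = z where the columns of M are f1, ..., f4.
Gaussian elimination on [M | z] yields c = (0, 3, 0, 2).
Check: 0·f1 + 3f2 + 0·f3 + 2f4 = <7, 7, 6, -2>.

<0, 3, 0, 2>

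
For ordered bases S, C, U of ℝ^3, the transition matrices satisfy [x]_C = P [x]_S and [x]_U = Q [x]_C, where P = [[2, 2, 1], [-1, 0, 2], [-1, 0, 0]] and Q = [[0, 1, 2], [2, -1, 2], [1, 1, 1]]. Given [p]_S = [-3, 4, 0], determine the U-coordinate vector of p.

First [p]_C = P [p]_S = [2, 3, 3].
Then [p]_U = Q [p]_C = [9, 7, 8].

[9, 7, 8]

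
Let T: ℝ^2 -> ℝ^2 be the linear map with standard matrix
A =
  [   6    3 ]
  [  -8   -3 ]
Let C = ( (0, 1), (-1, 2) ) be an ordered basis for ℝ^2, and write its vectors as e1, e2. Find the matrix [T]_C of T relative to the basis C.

[[3, 2], [-3, 0]]

The j-th column of [T]_C is [T(ej)]_C.
T(e1) = A e1 = (3, -3) = 3e1 - 3e2, so column 1 is (3, -3).
Repeating for e2 and assembling the columns gives [[3, 2], [-3, 0]].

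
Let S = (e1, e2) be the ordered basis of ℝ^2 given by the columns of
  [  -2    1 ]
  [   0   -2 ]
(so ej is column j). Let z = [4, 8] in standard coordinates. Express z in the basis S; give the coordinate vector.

[z]_S is the unique c with M c = z, where M has columns e1, e2.
System: -2c_1 + c_2 = 4, 0c_1 - 2c_2 = 8; solving gives c_1 = -4, c_2 = -4.
Check: -4e1 - 4e2 = [4, 8].

[-4, -4]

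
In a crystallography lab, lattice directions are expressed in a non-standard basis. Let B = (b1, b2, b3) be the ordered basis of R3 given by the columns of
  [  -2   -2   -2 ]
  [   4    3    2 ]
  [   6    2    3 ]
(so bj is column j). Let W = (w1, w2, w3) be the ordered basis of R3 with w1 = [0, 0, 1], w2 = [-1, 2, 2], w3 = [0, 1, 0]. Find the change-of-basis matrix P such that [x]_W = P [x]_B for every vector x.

Let M have columns bj and N have columns wj. Then for every x, N [x]_W = x = M [x]_B, so P = N^(-1) M.
Since det N = -1, N^(-1) has integer entries; multiplying gives P = [[2, -2, -1], [2, 2, 2], [0, -1, -2]].

[[2, -2, -1], [2, 2, 2], [0, -1, -2]]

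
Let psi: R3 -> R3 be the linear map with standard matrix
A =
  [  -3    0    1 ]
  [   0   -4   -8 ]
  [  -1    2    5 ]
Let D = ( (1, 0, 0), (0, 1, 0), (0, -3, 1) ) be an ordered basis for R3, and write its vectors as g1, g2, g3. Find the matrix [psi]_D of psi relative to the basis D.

[[-3, 0, 1], [-3, 2, 1], [-1, 2, -1]]

With P the matrix whose columns are g1, ..., g3, [psi]_D = P^(-1) A P.
Column by column: psi(g1) = A g1 = (-3, 0, -1); its D-coordinates (-3, -3, -1) give column 1.
Continuing for each basis vector yields [psi]_D = [[-3, 0, 1], [-3, 2, 1], [-1, 2, -1]].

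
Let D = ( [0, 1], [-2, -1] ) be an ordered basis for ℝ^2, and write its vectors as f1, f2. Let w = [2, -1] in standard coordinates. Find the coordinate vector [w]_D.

Write w = c_1 f1 + c_2 f2 and solve for the c_i.
System: 0c_1 - 2c_2 = 2, c_1 - c_2 = -1; solving gives c_1 = -2, c_2 = -1.
Check: -2f1 - f2 = [2, -1].

[-2, -1]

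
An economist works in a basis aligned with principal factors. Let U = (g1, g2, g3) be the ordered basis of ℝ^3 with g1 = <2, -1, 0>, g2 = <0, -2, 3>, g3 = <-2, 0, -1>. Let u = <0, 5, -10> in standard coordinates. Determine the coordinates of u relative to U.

Write u = c_1 g1 + ... + c_3 g3 and solve for the c_i.
Solving this 3x3 system gives c = (1, -3, 1).
Check: g1 - 3g2 + g3 = <0, 5, -10>.

<1, -3, 1>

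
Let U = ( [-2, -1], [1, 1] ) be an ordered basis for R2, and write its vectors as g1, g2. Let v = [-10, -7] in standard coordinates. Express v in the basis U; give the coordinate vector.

[3, -4]

Write v = c_1 g1 + c_2 g2 and solve for the c_i.
System: -2c_1 + c_2 = -10, -c_1 + c_2 = -7; solving gives c_1 = 3, c_2 = -4.
Check: 3g1 - 4g2 = [-10, -7].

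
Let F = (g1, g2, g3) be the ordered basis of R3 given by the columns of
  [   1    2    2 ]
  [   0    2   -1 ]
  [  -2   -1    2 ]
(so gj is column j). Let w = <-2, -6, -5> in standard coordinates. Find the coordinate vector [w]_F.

<4, -3, 0>

Write w = c_1 g1 + ... + c_3 g3 and solve for the c_i.
Gaussian elimination on [M | w] yields c = (4, -3, 0).
Check: 4g1 - 3g2 + 0·g3 = <-2, -6, -5>.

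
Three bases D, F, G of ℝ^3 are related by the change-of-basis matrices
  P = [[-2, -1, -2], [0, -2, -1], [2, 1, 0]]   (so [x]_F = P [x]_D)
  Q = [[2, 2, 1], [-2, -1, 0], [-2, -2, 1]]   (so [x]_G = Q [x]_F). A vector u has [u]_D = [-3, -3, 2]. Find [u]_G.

First [u]_F = P [u]_D = [5, 4, -9].
Then [u]_G = Q [u]_F = [9, -14, -27].

[9, -14, -27]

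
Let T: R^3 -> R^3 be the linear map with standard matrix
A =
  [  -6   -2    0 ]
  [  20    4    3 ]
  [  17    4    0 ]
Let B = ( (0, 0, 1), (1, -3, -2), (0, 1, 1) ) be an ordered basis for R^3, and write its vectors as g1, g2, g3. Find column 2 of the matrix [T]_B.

Compute T(g2) = A g2 = (0, 2, 5) in standard coordinates.
Then write this in B-coordinates: solve for y in y_1 g1 + ... + y_3 g3 = (0, 2, 5).
This gives y = (3, 0, 2), which is column 2 of [T]_B.

(3, 0, 2)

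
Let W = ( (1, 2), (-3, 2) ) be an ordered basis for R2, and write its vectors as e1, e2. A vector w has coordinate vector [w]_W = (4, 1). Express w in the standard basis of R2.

By definition w = 4e1 + e2.
Summing componentwise gives (1, 10).

(1, 10)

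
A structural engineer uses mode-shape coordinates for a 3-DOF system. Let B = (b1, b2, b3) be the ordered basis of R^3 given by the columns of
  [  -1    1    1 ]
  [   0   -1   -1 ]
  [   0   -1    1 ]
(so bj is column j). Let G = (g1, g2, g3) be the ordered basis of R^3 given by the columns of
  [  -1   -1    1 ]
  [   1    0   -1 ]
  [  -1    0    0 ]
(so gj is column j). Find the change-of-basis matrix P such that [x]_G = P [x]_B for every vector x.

[[0, 1, -1], [1, 0, 0], [0, 2, 0]]

Let M have columns bj and N have columns gj. Then for every x, N [x]_G = x = M [x]_B, so P = N^(-1) M.
Since det N = -1, N^(-1) has integer entries; multiplying gives P = [[0, 1, -1], [1, 0, 0], [0, 2, 0]].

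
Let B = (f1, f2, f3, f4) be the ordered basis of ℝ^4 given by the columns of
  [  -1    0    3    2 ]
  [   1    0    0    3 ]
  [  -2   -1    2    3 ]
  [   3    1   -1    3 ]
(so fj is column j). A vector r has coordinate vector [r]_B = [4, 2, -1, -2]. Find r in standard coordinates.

[-11, -2, -18, 9]

The coordinates say r = 4f1 + 2f2 - f3 - 2f4; adding the scaled basis vectors gives [-11, -2, -18, 9].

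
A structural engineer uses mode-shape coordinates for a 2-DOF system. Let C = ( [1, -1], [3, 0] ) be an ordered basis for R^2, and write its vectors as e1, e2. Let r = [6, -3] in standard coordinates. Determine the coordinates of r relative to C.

[3, 1]

[r]_C is the unique c with M c = r, where M has columns e1, e2.
System: c_1 + 3c_2 = 6, -c_1 + 0c_2 = -3; solving gives c_1 = 3, c_2 = 1.
Check: 3e1 + e2 = [6, -3].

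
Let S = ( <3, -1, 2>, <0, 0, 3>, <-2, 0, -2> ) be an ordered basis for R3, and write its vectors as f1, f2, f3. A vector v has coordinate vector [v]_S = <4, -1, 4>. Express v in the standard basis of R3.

<4, -4, -3>

By definition v = 4f1 - f2 + 4f3.
Summing componentwise gives <4, -4, -3>.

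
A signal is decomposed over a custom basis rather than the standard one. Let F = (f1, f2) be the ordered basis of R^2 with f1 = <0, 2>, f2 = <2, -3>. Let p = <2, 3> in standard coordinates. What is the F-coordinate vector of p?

We seek scalars with c_1 f1 + c_2 f2 = p; equivalently solve M c = p where the columns of M are f1, f2.
System: 0c_1 + 2c_2 = 2, 2c_1 - 3c_2 = 3; solving gives c_1 = 3, c_2 = 1.
Check: 3f1 + f2 = <2, 3>.

<3, 1>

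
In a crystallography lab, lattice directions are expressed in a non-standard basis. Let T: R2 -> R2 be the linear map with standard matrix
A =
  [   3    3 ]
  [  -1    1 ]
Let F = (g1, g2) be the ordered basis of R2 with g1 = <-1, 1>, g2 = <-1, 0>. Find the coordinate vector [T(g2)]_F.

Compute T(g2) = A g2 = <-3, 1> in standard coordinates.
Then write this in F-coordinates: solve for y in y_1 g1 + y_2 g2 = <-3, 1>.
This gives y = <1, 2>, which is column 2 of [T]_F.

<1, 2>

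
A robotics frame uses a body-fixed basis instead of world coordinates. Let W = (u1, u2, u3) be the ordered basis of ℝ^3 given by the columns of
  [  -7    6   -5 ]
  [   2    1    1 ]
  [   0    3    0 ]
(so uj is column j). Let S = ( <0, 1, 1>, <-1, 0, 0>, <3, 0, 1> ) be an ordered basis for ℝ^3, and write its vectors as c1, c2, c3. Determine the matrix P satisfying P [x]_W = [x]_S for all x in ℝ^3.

Column j of P is [uj]_S, since P maps W-coordinates to S-coordinates.
Expressing u1 in S: u1 = 2c1 + c2 - 2c3, so column 1 of P is <2, 1, -2>.
Doing the same for each uj gives P = [[2, 1, 1], [1, 0, 2], [-2, 2, -1]].

[[2, 1, 1], [1, 0, 2], [-2, 2, -1]]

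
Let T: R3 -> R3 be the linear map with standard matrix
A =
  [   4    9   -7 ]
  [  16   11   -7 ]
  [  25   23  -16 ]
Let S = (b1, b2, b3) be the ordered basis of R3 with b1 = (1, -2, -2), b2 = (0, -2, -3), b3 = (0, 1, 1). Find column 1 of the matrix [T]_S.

Compute T(b1) = A b1 = (0, 8, 11) in standard coordinates.
Then write this in S-coordinates: solve for y in y_1 b1 + ... + y_3 b3 = (0, 8, 11).
This gives y = (0, -3, 2), which is column 1 of [T]_S.

(0, -3, 2)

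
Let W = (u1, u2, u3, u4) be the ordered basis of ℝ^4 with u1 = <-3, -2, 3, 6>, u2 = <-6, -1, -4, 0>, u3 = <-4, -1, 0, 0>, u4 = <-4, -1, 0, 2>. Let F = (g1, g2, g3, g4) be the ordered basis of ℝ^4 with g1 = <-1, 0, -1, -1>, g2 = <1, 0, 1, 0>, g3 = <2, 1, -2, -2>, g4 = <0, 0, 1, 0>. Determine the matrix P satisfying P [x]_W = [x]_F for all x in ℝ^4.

Take x = uj: its W-coordinates are the j-th standard unit vector, so P e_j — column j of P — equals [uj]_F.
u1 = -2g1 - g2 - 2g3 - 2g4, giving column 1 = <-2, -1, -2, -2>; repeating for each j gives P = [[-2, 2, 2, 0], [-1, -2, 0, -2], [-2, -1, -1, -1], [-2, -2, 0, 0]].

[[-2, 2, 2, 0], [-1, -2, 0, -2], [-2, -1, -1, -1], [-2, -2, 0, 0]]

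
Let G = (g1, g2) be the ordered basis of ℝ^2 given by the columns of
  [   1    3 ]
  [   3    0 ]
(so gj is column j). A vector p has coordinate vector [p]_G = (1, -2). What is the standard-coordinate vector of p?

(-5, 3)

p = M [p]_G, where M has columns g1, g2.
Carrying out the matrix-vector product, p = (-5, 3).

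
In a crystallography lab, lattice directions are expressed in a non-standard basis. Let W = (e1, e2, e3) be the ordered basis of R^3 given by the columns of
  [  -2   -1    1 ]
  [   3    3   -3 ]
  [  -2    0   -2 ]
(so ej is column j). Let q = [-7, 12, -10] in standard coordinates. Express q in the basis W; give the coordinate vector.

[3, 3, 2]

Write q = c_1 e1 + ... + c_3 e3 and solve for the c_i.
Row-reducing the augmented matrix [M | q] gives c = (3, 3, 2).
Check: 3e1 + 3e2 + 2e3 = [-7, 12, -10].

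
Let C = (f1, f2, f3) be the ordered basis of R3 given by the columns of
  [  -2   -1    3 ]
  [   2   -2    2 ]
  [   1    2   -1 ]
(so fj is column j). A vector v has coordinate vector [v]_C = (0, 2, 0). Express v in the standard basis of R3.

(-2, -4, 4)

By definition v = 0·f1 + 2f2 + 0·f3.
Summing componentwise gives (-2, -4, 4).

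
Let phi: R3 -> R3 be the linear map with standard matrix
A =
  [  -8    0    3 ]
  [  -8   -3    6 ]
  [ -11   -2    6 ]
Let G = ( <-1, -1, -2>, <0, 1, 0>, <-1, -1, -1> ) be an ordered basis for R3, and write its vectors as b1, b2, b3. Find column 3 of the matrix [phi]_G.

<-2, 0, -3>

Compute phi(b3) = A b3 = <5, 5, 7> in standard coordinates.
Then write this in G-coordinates: solve for y in y_1 b1 + ... + y_3 b3 = <5, 5, 7>.
This gives y = <-2, 0, -3>, which is column 3 of [phi]_G.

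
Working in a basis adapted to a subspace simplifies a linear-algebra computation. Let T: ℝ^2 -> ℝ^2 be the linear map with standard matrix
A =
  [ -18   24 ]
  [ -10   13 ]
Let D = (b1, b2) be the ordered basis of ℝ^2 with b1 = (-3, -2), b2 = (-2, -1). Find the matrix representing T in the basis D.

[[-2, -2], [0, -3]]

With P the matrix whose columns are b1, b2, [T]_D = P^(-1) A P.
Column by column: T(b1) = A b1 = (6, 4); its D-coordinates (-2, 0) give column 1.
Continuing for each basis vector yields [T]_D = [[-2, -2], [0, -3]].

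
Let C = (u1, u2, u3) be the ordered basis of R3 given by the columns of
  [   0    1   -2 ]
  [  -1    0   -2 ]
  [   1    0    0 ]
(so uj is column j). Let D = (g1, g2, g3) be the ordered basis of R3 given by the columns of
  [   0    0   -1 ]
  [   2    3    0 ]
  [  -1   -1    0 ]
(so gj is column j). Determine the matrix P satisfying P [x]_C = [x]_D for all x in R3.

Let M have columns uj and N have columns gj. Then for every x, N [x]_D = x = M [x]_C, so P = N^(-1) M.
Since det N = -1, N^(-1) has integer entries; multiplying gives P = [[-2, 0, 2], [1, 0, -2], [0, -1, 2]].

[[-2, 0, 2], [1, 0, -2], [0, -1, 2]]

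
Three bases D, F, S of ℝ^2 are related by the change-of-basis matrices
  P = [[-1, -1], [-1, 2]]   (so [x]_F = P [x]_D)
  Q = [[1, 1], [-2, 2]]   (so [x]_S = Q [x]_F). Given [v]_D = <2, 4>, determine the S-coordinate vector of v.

Apply P to get F-coordinates <-6, 6>, then Q to get S-coordinates.
The result is [v]_S = <0, 24>.

<0, 24>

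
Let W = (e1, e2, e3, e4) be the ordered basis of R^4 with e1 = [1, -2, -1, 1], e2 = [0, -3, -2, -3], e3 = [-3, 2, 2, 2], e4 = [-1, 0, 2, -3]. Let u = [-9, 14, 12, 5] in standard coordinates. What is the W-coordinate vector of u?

We seek scalars with c_1 e1 + ... + c_4 e4 = u; equivalently solve M c = u where the columns of M are e1, ..., e4.
Solving this 4x4 system gives c = (-2, -2, 2, 1).
Check: -2e1 - 2e2 + 2e3 + e4 = [-9, 14, 12, 5].

[-2, -2, 2, 1]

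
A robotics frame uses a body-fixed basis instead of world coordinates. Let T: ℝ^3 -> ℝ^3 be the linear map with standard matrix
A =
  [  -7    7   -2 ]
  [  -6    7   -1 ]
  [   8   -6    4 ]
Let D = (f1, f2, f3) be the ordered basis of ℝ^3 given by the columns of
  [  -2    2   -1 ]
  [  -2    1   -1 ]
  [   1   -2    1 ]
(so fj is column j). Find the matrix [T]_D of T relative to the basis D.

[[2, 1, 0], [1, 0, 0], [0, 1, 2]]

Let P have columns f1, ..., f3. Then [T]_D = P^(-1) A P.
Here det P = 1, so P^(-1) is integer; computing A P first and then P^(-1)(A P) gives [[2, 1, 0], [1, 0, 0], [0, 1, 2]].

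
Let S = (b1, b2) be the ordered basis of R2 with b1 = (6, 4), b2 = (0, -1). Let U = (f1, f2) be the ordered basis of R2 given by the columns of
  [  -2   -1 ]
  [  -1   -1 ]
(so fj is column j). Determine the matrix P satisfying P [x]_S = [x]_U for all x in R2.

Take x = bj: its S-coordinates are the j-th standard unit vector, so P e_j — column j of P — equals [bj]_U.
b1 = -2f1 - 2f2, giving column 1 = (-2, -2); repeating for each j gives P = [[-2, -1], [-2, 2]].

[[-2, -1], [-2, 2]]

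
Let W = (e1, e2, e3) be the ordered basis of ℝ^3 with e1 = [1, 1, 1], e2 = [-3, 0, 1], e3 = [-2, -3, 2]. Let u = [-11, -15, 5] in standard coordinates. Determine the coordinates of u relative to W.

Write u = c_1 e1 + ... + c_3 e3 and solve for the c_i.
Gaussian elimination on [M | u] yields c = (-3, 0, 4).
Check: -3e1 + 0·e2 + 4e3 = [-11, -15, 5].

[-3, 0, 4]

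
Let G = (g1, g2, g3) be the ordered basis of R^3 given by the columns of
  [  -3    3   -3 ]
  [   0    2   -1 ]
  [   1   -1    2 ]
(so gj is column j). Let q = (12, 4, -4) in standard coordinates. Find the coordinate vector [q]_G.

(-2, 2, 0)

We seek scalars with c_1 g1 + ... + c_3 g3 = q; equivalently solve M c = q where the columns of M are g1, ..., g3.
Solving this 3x3 system gives c = (-2, 2, 0).
Check: -2g1 + 2g2 + 0·g3 = (12, 4, -4).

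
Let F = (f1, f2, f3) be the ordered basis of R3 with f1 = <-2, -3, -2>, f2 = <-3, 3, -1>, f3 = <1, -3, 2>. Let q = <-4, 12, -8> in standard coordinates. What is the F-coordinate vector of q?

<0, 0, -4>

[q]_F is the unique c with M c = q, where M has columns f1, ..., f3.
Row-reducing the augmented matrix [M | q] gives c = (0, 0, -4).
Check: 0·f1 + 0·f2 - 4f3 = <-4, 12, -8>.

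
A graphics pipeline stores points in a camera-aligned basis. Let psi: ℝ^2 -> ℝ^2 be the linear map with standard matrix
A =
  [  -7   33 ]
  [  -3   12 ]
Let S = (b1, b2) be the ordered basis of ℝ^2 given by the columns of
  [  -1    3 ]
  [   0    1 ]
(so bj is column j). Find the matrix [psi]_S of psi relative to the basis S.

[[2, -3], [3, 3]]

Let P have columns b1, b2. Then [psi]_S = P^(-1) A P.
Here det P = -1, so P^(-1) is integer; computing A P first and then P^(-1)(A P) gives [[2, -3], [3, 3]].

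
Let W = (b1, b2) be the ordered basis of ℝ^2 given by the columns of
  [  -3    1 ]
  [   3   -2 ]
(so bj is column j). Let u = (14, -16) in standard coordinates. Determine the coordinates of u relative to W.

(-4, 2)

Write u = c_1 b1 + c_2 b2 and solve for the c_i.
System: -3c_1 + c_2 = 14, 3c_1 - 2c_2 = -16; solving gives c_1 = -4, c_2 = 2.
Check: -4b1 + 2b2 = (14, -16).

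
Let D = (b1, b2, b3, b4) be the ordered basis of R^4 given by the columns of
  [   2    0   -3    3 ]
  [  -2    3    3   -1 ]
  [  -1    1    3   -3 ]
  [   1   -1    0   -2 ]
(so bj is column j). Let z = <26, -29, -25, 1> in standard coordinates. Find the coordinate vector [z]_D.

We seek scalars with c_1 b1 + ... + c_4 b4 = z; equivalently solve M c = z where the columns of M are b1, ..., b4.
Gaussian elimination on [M | z] yields c = (4, -3, -3, 3).
Check: 4b1 - 3b2 - 3b3 + 3b4 = <26, -29, -25, 1>.

<4, -3, -3, 3>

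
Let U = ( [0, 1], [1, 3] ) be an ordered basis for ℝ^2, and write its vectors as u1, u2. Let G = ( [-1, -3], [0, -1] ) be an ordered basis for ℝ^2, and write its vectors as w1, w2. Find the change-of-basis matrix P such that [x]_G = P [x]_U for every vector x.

[[0, -1], [-1, 0]]

Take x = uj: its U-coordinates are the j-th standard unit vector, so P e_j — column j of P — equals [uj]_G.
u1 = 0·w1 - w2, giving column 1 = [0, -1]; repeating for each j gives P = [[0, -1], [-1, 0]].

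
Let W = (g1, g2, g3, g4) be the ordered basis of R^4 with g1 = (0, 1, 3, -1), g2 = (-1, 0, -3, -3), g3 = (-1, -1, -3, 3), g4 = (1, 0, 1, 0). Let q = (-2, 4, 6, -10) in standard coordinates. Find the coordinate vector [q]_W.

Write q = c_1 g1 + ... + c_4 g4 and solve for the c_i.
Gaussian elimination on [M | q] yields c = (4, 2, 0, 0).
Check: 4g1 + 2g2 + 0·g3 + 0·g4 = (-2, 4, 6, -10).

(4, 2, 0, 0)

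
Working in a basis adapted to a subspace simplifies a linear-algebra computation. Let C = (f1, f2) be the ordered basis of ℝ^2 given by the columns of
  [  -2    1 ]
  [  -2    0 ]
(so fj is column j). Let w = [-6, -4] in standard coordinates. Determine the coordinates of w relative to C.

[2, -2]

We seek scalars with c_1 f1 + c_2 f2 = w; equivalently solve M c = w where the columns of M are f1, f2.
System: -2c_1 + c_2 = -6, -2c_1 + 0c_2 = -4; solving gives c_1 = 2, c_2 = -2.
Check: 2f1 - 2f2 = [-6, -4].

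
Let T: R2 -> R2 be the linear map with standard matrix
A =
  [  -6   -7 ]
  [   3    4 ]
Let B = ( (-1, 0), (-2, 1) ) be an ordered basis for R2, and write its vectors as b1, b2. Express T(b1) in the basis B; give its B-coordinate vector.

Compute T(b1) = A b1 = (6, -3) in standard coordinates.
Then write this in B-coordinates: solve for y in y_1 b1 + y_2 b2 = (6, -3).
This gives y = (0, -3), which is column 1 of [T]_B.

(0, -3)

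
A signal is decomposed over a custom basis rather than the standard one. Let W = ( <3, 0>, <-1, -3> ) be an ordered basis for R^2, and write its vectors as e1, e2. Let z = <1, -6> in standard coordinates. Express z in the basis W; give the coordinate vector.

Write z = c_1 e1 + c_2 e2 and solve for the c_i.
System: 3c_1 - c_2 = 1, 0c_1 - 3c_2 = -6; solving gives c_1 = 1, c_2 = 2.
Check: e1 + 2e2 = <1, -6>.

<1, 2>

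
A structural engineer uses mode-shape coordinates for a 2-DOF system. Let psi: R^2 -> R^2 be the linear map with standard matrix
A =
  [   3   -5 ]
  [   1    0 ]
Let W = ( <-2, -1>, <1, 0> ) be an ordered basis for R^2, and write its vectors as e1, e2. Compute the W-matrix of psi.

The j-th column of [psi]_W is [psi(ej)]_W.
psi(e1) = A e1 = <-1, -2> = 2e1 + 3e2, so column 1 is <2, 3>.
Repeating for e2 and assembling the columns gives [[2, -1], [3, 1]].

[[2, -1], [3, 1]]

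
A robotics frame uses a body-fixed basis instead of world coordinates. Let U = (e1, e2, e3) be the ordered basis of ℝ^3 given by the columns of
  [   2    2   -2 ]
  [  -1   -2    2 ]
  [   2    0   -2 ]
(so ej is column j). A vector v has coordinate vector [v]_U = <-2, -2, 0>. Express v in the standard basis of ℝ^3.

<-8, 6, -4>

v = M [v]_U, where M has columns e1, ..., e3.
Carrying out the matrix-vector product, v = <-8, 6, -4>.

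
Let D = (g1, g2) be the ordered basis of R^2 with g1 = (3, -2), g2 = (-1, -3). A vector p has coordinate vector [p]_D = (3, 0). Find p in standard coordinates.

By definition p = 3g1 + 0·g2.
Summing componentwise gives (9, -6).

(9, -6)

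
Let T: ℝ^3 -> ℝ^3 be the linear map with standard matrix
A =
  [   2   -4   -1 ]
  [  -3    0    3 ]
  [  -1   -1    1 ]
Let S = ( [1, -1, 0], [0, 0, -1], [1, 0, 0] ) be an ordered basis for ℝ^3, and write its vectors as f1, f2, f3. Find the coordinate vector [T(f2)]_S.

[3, 1, -2]

Compute T(f2) = A f2 = [1, -3, -1] in standard coordinates.
Then write this in S-coordinates: solve for y in y_1 f1 + ... + y_3 f3 = [1, -3, -1].
This gives y = [3, 1, -2], which is column 2 of [T]_S.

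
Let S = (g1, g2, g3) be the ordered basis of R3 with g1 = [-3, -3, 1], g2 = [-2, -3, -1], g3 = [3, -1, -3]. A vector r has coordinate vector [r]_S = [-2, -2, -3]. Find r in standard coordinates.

[1, 15, 9]

The coordinates say r = -2g1 - 2g2 - 3g3; adding the scaled basis vectors gives [1, 15, 9].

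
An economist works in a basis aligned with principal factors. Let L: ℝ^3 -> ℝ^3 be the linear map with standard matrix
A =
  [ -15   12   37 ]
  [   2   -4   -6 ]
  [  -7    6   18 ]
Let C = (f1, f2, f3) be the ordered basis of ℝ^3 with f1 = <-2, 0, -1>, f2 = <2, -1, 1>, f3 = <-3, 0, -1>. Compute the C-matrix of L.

[[3, -1, -1], [-2, -2, 0], [-1, 1, -2]]

Let P have columns f1, ..., f3. Then [L]_C = P^(-1) A P.
Here det P = 1, so P^(-1) is integer; computing A P first and then P^(-1)(A P) gives [[3, -1, -1], [-2, -2, 0], [-1, 1, -2]].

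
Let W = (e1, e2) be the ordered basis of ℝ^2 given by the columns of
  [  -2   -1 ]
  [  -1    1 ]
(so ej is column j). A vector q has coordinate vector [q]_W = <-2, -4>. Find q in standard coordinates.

<8, -2>

q = M [q]_W, where M has columns e1, e2.
Carrying out the matrix-vector product, q = <8, -2>.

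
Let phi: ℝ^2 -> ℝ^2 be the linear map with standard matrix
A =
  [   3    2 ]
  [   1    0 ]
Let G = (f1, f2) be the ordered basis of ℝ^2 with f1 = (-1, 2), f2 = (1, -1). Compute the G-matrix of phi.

[[0, 2], [1, 3]]

Let P have columns f1, f2. Then [phi]_G = P^(-1) A P.
Here det P = -1, so P^(-1) is integer; computing A P first and then P^(-1)(A P) gives [[0, 2], [1, 3]].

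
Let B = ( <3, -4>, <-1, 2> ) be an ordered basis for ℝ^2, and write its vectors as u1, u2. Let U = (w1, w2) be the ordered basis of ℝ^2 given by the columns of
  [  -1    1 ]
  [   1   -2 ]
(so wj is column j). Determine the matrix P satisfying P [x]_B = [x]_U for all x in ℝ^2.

Column j of P is [uj]_U, since P maps B-coordinates to U-coordinates.
Expressing u1 in U: u1 = -2w1 + w2, so column 1 of P is <-2, 1>.
Doing the same for each uj gives P = [[-2, 0], [1, -1]].

[[-2, 0], [1, -1]]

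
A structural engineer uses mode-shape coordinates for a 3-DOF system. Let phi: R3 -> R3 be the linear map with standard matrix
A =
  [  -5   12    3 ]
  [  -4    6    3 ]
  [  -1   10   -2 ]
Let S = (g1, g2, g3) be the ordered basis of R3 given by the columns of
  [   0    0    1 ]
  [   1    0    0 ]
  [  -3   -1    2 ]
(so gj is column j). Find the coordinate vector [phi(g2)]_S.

Compute phi(g2) = A g2 = <-3, -3, 2> in standard coordinates.
Then write this in S-coordinates: solve for y in y_1 g1 + ... + y_3 g3 = <-3, -3, 2>.
This gives y = <-3, 1, -3>, which is column 2 of [phi]_S.

<-3, 1, -3>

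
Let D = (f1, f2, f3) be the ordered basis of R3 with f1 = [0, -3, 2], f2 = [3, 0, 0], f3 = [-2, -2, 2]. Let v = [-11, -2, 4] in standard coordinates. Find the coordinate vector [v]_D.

[-2, -1, 4]

We seek scalars with c_1 f1 + ... + c_3 f3 = v; equivalently solve M c = v where the columns of M are f1, ..., f3.
Solving this 3x3 system gives c = (-2, -1, 4).
Check: -2f1 - f2 + 4f3 = [-11, -2, 4].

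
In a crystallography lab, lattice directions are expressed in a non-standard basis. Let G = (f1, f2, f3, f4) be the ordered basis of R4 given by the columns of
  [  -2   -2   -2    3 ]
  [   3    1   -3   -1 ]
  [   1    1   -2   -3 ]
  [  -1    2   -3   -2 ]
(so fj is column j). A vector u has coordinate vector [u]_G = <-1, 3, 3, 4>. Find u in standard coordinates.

u = M [u]_G, where M has columns f1, ..., f4.
Carrying out the matrix-vector product, u = <2, -13, -16, -10>.

<2, -13, -16, -10>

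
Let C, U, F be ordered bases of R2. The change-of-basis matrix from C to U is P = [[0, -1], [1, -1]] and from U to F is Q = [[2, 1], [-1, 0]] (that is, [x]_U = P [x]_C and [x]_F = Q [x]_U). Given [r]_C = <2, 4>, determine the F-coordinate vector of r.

Composing the changes, [r]_F = Q P [r]_C.
Q P = [[1, -3], [0, 1]]; applying this to <2, 4> gives <-10, 4>.

<-10, 4>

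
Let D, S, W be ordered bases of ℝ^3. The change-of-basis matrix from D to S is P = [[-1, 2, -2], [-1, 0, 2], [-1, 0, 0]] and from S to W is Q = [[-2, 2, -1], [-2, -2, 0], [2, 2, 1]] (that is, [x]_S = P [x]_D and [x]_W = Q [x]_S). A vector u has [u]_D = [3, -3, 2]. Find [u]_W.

[31, 24, -27]

Apply P to get S-coordinates [-13, 1, -3], then Q to get W-coordinates.
The result is [u]_W = [31, 24, -27].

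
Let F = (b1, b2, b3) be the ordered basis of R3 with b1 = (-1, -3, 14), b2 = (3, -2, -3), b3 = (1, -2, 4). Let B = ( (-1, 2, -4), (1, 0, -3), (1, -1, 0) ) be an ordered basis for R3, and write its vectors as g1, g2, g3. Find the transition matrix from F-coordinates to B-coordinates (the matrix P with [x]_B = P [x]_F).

[[-2, 0, -1], [-2, 1, 0], [-1, 2, 0]]

Let M have columns bj and N have columns gj. Then for every x, N [x]_B = x = M [x]_F, so P = N^(-1) M.
Since det N = 1, N^(-1) has integer entries; multiplying gives P = [[-2, 0, -1], [-2, 1, 0], [-1, 2, 0]].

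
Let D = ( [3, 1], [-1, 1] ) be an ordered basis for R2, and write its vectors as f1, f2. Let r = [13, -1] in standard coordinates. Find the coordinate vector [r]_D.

[r]_D is the unique c with M c = r, where M has columns f1, f2.
System: 3c_1 - c_2 = 13, c_1 + c_2 = -1; solving gives c_1 = 3, c_2 = -4.
Check: 3f1 - 4f2 = [13, -1].

[3, -4]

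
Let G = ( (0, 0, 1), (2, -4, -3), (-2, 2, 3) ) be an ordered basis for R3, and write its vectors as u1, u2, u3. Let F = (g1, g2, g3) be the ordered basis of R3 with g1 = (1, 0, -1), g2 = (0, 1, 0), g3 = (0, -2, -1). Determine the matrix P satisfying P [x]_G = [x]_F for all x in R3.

Column j of P is [uj]_F, since P maps G-coordinates to F-coordinates.
Expressing u1 in F: u1 = 0·g1 - 2g2 - g3, so column 1 of P is (0, -2, -1).
Doing the same for each uj gives P = [[0, 2, -2], [-2, -2, 0], [-1, 1, -1]].

[[0, 2, -2], [-2, -2, 0], [-1, 1, -1]]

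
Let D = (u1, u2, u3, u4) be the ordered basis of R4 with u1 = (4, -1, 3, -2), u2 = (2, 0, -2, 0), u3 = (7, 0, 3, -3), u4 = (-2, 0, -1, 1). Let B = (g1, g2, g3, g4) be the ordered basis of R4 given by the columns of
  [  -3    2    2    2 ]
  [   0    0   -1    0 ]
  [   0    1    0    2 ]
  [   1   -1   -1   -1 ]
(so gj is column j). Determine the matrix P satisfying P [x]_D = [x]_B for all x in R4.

Column j of P is [uj]_B, since P maps D-coordinates to B-coordinates.
Expressing u1 in B: u1 = 0·g1 - g2 + g3 + 2g4, so column 1 of P is (0, -1, 1, 2).
Doing the same for each uj gives P = [[0, -2, -1, 0], [-1, -2, 1, -1], [1, 0, 0, 0], [2, 0, 1, 0]].

[[0, -2, -1, 0], [-1, -2, 1, -1], [1, 0, 0, 0], [2, 0, 1, 0]]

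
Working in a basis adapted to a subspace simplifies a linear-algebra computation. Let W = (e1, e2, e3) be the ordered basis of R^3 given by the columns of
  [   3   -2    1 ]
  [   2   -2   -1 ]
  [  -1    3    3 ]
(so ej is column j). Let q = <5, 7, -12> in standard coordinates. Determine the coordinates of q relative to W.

Write q = c_1 e1 + ... + c_3 e3 and solve for the c_i.
Gaussian elimination on [M | q] yields c = (0, -3, -1).
Check: 0·e1 - 3e2 - e3 = <5, 7, -12>.

<0, -3, -1>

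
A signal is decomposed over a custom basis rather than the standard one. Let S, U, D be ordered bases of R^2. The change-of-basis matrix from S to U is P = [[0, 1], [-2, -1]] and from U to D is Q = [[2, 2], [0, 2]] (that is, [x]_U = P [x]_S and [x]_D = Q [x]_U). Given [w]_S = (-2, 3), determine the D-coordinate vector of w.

(8, 2)

First [w]_U = P [w]_S = (3, 1).
Then [w]_D = Q [w]_U = (8, 2).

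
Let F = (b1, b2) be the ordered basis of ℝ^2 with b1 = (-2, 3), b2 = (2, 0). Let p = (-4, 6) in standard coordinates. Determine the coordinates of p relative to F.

Write p = c_1 b1 + c_2 b2 and solve for the c_i.
System: -2c_1 + 2c_2 = -4, 3c_1 + 0c_2 = 6; solving gives c_1 = 2, c_2 = 0.
Check: 2b1 + 0·b2 = (-4, 6).

(2, 0)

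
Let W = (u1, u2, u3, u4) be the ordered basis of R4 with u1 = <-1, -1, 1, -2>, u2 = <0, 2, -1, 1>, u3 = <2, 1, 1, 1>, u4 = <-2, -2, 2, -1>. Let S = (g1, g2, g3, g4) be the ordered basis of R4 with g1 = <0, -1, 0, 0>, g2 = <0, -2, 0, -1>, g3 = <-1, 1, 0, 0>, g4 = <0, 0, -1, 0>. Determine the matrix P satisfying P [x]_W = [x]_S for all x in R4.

Column j of P is [uj]_S, since P maps W-coordinates to S-coordinates.
Expressing u1 in S: u1 = -2g1 + 2g2 + g3 - g4, so column 1 of P is <-2, 2, 1, -1>.
Doing the same for each uj gives P = [[-2, 0, -1, 2], [2, -1, -1, 1], [1, 0, -2, 2], [-1, 1, -1, -2]].

[[-2, 0, -1, 2], [2, -1, -1, 1], [1, 0, -2, 2], [-1, 1, -1, -2]]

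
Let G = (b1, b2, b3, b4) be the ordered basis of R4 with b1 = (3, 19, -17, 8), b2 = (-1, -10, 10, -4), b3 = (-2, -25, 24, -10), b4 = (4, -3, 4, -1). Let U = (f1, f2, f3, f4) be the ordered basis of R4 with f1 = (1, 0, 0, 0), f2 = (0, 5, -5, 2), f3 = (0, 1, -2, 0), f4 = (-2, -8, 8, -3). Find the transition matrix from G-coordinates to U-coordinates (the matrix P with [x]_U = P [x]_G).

Let M have columns bj and N have columns fj. Then for every x, N [x]_U = x = M [x]_G, so P = N^(-1) M.
Since det N = -1, N^(-1) has integer entries; multiplying gives P = [[-1, -1, 2, 2], [1, -2, -2, -2], [-2, 0, 1, -1], [-2, 0, 2, -1]].

[[-1, -1, 2, 2], [1, -2, -2, -2], [-2, 0, 1, -1], [-2, 0, 2, -1]]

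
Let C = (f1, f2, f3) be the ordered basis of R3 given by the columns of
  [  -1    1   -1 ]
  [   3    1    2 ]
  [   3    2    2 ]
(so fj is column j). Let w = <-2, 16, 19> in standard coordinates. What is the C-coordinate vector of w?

<3, 3, 2>

[w]_C is the unique c with M c = w, where M has columns f1, ..., f3.
Row-reducing the augmented matrix [M | w] gives c = (3, 3, 2).
Check: 3f1 + 3f2 + 2f3 = <-2, 16, 19>.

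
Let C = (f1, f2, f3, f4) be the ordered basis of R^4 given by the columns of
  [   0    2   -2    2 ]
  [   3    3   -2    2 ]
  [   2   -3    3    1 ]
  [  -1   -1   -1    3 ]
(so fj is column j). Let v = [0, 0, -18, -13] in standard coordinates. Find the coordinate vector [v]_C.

Write v = c_1 f1 + ... + c_4 f4 and solve for the c_i.
Gaussian elimination on [M | v] yields c = (-1, 3, -1, -4).
Check: -f1 + 3f2 - f3 - 4f4 = [0, 0, -18, -13].

[-1, 3, -1, -4]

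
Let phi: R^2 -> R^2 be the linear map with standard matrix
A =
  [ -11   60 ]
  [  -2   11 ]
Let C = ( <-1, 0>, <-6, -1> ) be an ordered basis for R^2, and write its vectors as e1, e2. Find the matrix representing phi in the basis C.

Let P have columns e1, e2. Then [phi]_C = P^(-1) A P.
Here det P = 1, so P^(-1) is integer; computing A P first and then P^(-1)(A P) gives [[1, 0], [-2, -1]].

[[1, 0], [-2, -1]]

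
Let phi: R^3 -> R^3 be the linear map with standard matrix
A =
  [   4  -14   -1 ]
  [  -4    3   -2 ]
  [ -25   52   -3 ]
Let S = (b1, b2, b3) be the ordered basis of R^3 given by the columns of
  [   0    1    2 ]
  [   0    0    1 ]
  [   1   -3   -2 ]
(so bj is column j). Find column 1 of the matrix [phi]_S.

[2, 3, -2]

Column 1 of [phi]_S is the S-coordinate vector of phi(b1).
In standard coordinates phi(b1) = A b1 = [-1, -2, -3].
Converting to S: [-1, -2, -3] = 2b1 + 3b2 - 2b3, so the coordinate vector is [2, 3, -2].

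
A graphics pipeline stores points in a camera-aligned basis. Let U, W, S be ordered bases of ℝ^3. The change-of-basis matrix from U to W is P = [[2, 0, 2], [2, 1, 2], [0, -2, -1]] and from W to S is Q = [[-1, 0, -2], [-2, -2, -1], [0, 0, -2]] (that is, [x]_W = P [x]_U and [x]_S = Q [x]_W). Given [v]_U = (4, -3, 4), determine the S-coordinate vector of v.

(-20, -60, -4)

First [v]_W = P [v]_U = (16, 13, 2).
Then [v]_S = Q [v]_W = (-20, -60, -4).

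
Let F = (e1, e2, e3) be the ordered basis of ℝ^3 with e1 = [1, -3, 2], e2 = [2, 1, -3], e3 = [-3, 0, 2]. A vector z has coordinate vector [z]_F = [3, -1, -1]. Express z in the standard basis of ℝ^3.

By definition z = 3e1 - e2 - e3.
Summing componentwise gives [4, -10, 7].

[4, -10, 7]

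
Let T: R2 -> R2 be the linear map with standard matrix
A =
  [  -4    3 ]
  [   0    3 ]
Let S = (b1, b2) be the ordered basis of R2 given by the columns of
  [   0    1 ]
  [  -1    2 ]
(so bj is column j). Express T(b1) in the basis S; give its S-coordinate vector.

Column 1 of [T]_S is the S-coordinate vector of T(b1).
In standard coordinates T(b1) = A b1 = [-3, -3].
Converting to S: [-3, -3] = -3b1 - 3b2, so the coordinate vector is [-3, -3].

[-3, -3]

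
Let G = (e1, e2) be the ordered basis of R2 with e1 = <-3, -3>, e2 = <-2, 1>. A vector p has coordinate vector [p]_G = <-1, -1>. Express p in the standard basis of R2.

<5, 2>

By definition p = -e1 - e2.
Summing componentwise gives <5, 2>.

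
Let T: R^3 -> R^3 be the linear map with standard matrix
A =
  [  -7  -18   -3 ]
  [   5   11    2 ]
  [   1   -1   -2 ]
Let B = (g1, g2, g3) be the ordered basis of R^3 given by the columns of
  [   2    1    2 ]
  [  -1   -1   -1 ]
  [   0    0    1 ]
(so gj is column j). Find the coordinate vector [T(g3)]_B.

<1, -3, 1>

Column 3 of [T]_B is the B-coordinate vector of T(g3).
In standard coordinates T(g3) = A g3 = <1, 1, 1>.
Converting to B: <1, 1, 1> = g1 - 3g2 + g3, so the coordinate vector is <1, -3, 1>.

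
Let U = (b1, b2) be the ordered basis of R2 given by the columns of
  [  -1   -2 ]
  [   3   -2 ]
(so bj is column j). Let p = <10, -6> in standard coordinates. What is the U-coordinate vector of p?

<-4, -3>

Write p = c_1 b1 + c_2 b2 and solve for the c_i.
System: -c_1 - 2c_2 = 10, 3c_1 - 2c_2 = -6; solving gives c_1 = -4, c_2 = -3.
Check: -4b1 - 3b2 = <10, -6>.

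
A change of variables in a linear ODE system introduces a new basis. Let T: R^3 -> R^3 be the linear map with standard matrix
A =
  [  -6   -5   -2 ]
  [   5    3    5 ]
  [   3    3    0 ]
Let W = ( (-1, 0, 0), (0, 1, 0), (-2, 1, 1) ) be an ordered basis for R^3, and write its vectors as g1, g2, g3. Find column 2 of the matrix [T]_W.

(-1, 0, 3)

Compute T(g2) = A g2 = (-5, 3, 3) in standard coordinates.
Then write this in W-coordinates: solve for y in y_1 g1 + ... + y_3 g3 = (-5, 3, 3).
This gives y = (-1, 0, 3), which is column 2 of [T]_W.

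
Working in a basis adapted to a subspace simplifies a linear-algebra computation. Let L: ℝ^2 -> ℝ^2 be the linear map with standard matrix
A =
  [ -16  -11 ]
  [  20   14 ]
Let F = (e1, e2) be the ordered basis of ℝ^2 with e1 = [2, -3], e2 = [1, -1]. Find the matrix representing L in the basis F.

[[1, -1], [-1, -3]]

The j-th column of [L]_F is [L(ej)]_F.
L(e1) = A e1 = [1, -2] = e1 - e2, so column 1 is [1, -1].
Repeating for e2 and assembling the columns gives [[1, -1], [-1, -3]].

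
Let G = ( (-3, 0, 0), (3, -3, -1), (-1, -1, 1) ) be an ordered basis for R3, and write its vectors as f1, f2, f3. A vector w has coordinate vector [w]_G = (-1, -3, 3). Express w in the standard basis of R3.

(-9, 6, 6)

By definition w = -f1 - 3f2 + 3f3.
Summing componentwise gives (-9, 6, 6).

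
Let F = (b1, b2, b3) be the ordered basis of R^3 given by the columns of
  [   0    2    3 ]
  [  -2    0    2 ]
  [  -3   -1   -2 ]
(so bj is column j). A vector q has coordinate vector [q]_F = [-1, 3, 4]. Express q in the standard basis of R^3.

q = M [q]_F, where M has columns b1, ..., b3.
Carrying out the matrix-vector product, q = [18, 10, -8].

[18, 10, -8]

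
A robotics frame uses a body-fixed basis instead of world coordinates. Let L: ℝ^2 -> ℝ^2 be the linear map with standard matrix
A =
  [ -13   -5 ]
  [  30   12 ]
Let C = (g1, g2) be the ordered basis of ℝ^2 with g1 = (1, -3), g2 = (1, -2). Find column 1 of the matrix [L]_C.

(2, 0)

Column 1 of [L]_C is the C-coordinate vector of L(g1).
In standard coordinates L(g1) = A g1 = (2, -6).
Converting to C: (2, -6) = 2g1 + 0·g2, so the coordinate vector is (2, 0).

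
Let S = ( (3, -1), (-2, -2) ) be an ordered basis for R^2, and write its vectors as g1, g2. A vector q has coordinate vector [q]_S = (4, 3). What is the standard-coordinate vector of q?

(6, -10)

By definition q = 4g1 + 3g2.
Summing componentwise gives (6, -10).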